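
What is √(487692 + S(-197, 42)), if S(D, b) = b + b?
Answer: 4*√30486 ≈ 698.41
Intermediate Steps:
S(D, b) = 2*b
√(487692 + S(-197, 42)) = √(487692 + 2*42) = √(487692 + 84) = √487776 = 4*√30486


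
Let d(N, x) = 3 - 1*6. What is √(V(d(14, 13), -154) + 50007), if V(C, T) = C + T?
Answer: 5*√1994 ≈ 223.27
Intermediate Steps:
d(N, x) = -3 (d(N, x) = 3 - 6 = -3)
√(V(d(14, 13), -154) + 50007) = √((-3 - 154) + 50007) = √(-157 + 50007) = √49850 = 5*√1994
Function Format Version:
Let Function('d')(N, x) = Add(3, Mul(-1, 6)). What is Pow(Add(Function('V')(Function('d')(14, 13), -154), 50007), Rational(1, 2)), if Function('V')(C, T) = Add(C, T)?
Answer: Mul(5, Pow(1994, Rational(1, 2))) ≈ 223.27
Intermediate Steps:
Function('d')(N, x) = -3 (Function('d')(N, x) = Add(3, -6) = -3)
Pow(Add(Function('V')(Function('d')(14, 13), -154), 50007), Rational(1, 2)) = Pow(Add(Add(-3, -154), 50007), Rational(1, 2)) = Pow(Add(-157, 50007), Rational(1, 2)) = Pow(49850, Rational(1, 2)) = Mul(5, Pow(1994, Rational(1, 2)))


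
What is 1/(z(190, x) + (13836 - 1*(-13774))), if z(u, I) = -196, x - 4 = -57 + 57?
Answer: 1/27414 ≈ 3.6478e-5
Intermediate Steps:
x = 4 (x = 4 + (-57 + 57) = 4 + 0 = 4)
1/(z(190, x) + (13836 - 1*(-13774))) = 1/(-196 + (13836 - 1*(-13774))) = 1/(-196 + (13836 + 13774)) = 1/(-196 + 27610) = 1/27414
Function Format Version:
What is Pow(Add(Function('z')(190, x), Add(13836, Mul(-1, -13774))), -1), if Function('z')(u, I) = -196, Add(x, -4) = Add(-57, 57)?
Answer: Rational(1, 27414) ≈ 3.6478e-5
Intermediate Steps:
x = 4 (x = Add(4, Add(-57, 57)) = Add(4, 0) = 4)
Pow(Add(Function('z')(190, x), Add(13836, Mul(-1, -13774))), -1) = Pow(Add(-196, Add(13836, Mul(-1, -13774))), -1) = Pow(Add(-196, Add(13836, 13774)), -1) = Pow(Add(-196, 27610), -1) = Pow(27414, -1) = Rational(1, 27414)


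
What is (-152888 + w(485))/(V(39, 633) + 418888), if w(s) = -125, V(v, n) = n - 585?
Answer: -21859/59848 ≈ -0.36524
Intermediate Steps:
V(v, n) = -585 + n
(-152888 + w(485))/(V(39, 633) + 418888) = (-152888 - 125)/((-585 + 633) + 418888) = -153013/(48 + 418888) = -153013/418936 = -153013*1/418936 = -21859/59848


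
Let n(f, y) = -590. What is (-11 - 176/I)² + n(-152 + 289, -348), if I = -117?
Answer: -6842189/13689 ≈ -499.83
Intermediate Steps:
(-11 - 176/I)² + n(-152 + 289, -348) = (-11 - 176/(-117))² - 590 = (-11 - 176*(-1/117))² - 590 = (-11 + 176/117)² - 590 = (-1111/117)² - 590 = 1234321/13689 - 590 = -6842189/13689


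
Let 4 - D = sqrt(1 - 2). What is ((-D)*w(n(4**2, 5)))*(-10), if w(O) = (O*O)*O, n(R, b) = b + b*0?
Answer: 5000 - 1250*I ≈ 5000.0 - 1250.0*I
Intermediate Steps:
n(R, b) = b (n(R, b) = b + 0 = b)
w(O) = O**3 (w(O) = O**2*O = O**3)
D = 4 - I (D = 4 - sqrt(1 - 2) = 4 - sqrt(-1) = 4 - I ≈ 4.0 - 1.0*I)
((-D)*w(n(4**2, 5)))*(-10) = (-(4 - I)*5**3)*(-10) = ((-4 + I)*125)*(-10) = (-500 + 125*I)*(-10) = 5000 - 1250*I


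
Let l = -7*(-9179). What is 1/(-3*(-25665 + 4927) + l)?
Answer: 1/126467 ≈ 7.9072e-6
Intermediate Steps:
l = 64253
1/(-3*(-25665 + 4927) + l) = 1/(-3*(-25665 + 4927) + 64253) = 1/(-3*(-20738) + 64253) = 1/(62214 + 64253) = 1/126467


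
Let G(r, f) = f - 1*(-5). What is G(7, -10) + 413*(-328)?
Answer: -135469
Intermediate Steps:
G(r, f) = 5 + f (G(r, f) = f + 5 = 5 + f)
G(7, -10) + 413*(-328) = (5 - 10) + 413*(-328) = -5 - 135464 = -135469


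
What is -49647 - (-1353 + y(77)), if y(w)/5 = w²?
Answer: -77939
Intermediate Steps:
y(w) = 5*w²
-49647 - (-1353 + y(77)) = -49647 - (-1353 + 5*77²) = -49647 - (-1353 + 5*5929) = -49647 - (-1353 + 29645) = -49647 - 1*28292 = -49647 - 28292 = -77939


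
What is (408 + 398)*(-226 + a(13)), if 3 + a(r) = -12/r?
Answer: -185318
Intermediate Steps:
a(r) = -3 - 12/r
(408 + 398)*(-226 + a(13)) = (408 + 398)*(-226 + (-3 - 12/13)) = 806*(-226 + (-3 - 12*1/13)) = 806*(-226 + (-3 - 12/13)) = 806*(-226 - 51/13) = 806*(-2989/13) = -185318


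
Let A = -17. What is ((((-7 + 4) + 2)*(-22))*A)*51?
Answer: -19074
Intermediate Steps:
((((-7 + 4) + 2)*(-22))*A)*51 = ((((-7 + 4) + 2)*(-22))*(-17))*51 = (((-3 + 2)*(-22))*(-17))*51 = (-1*(-22)*(-17))*51 = (22*(-17))*51 = -374*51 = -19074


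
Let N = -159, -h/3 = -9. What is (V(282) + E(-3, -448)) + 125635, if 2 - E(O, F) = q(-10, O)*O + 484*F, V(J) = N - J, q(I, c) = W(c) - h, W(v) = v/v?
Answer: 341950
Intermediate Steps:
h = 27 (h = -3*(-9) = 27)
W(v) = 1
q(I, c) = -26 (q(I, c) = 1 - 1*27 = 1 - 27 = -26)
V(J) = -159 - J
E(O, F) = 2 - 484*F + 26*O (E(O, F) = 2 - (-26*O + 484*F) = 2 + (-484*F + 26*O) = 2 - 484*F + 26*O)
(V(282) + E(-3, -448)) + 125635 = ((-159 - 1*282) + (2 - 484*(-448) + 26*(-3))) + 125635 = ((-159 - 282) + (2 + 216832 - 78)) + 125635 = (-441 + 216756) + 125635 = 216315 + 125635 = 341950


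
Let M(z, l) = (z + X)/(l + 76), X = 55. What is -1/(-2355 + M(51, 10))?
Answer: 43/101212 ≈ 0.00042485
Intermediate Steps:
M(z, l) = (55 + z)/(76 + l) (M(z, l) = (z + 55)/(l + 76) = (55 + z)/(76 + l))
-1/(-2355 + M(51, 10)) = -1/(-2355 + (55 + 51)/(76 + 10)) = -1/(-2355 + 106/86) = -1/(-2355 + (1/86)*106) = -1/(-2355 + 53/43) = -1/(-101212/43) = -1*(-43/101212) = 43/101212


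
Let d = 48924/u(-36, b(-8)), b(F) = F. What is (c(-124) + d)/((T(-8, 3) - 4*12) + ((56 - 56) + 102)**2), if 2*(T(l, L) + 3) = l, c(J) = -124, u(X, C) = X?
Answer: -1483/10349 ≈ -0.14330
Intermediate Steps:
T(l, L) = -3 + l/2
d = -1359 (d = 48924/(-36) = 48924*(-1/36) = -1359)
(c(-124) + d)/((T(-8, 3) - 4*12) + ((56 - 56) + 102)**2) = (-124 - 1359)/(((-3 + (1/2)*(-8)) - 4*12) + ((56 - 56) + 102)**2) = -1483/(((-3 - 4) - 48) + (0 + 102)**2) = -1483/((-7 - 48) + 102**2) = -1483/(-55 + 10404) = -1483/10349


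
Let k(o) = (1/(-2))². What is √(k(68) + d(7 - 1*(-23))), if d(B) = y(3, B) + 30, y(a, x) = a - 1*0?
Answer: √133/2 ≈ 5.7663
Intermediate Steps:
y(a, x) = a (y(a, x) = a + 0 = a)
d(B) = 33 (d(B) = 3 + 30 = 33)
k(o) = ¼ (k(o) = (-½)² = ¼)
√(k(68) + d(7 - 1*(-23))) = √(¼ + 33) = √(133/4) = √133/2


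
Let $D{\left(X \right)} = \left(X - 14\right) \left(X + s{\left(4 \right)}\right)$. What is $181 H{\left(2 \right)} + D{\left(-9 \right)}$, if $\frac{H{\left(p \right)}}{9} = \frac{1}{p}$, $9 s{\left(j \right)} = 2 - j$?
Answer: $\frac{18479}{18} \approx 1026.6$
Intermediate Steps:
$s{\left(j \right)} = \frac{2}{9} - \frac{j}{9}$ ($s{\left(j \right)} = \frac{2 - j}{9} = \frac{2}{9} - \frac{j}{9}$)
$H{\left(p \right)} = \frac{9}{p}$
$D{\left(X \right)} = \left(-14 + X\right) \left(- \frac{2}{9} + X\right)$ ($D{\left(X \right)} = \left(X - 14\right) \left(X + \left(\frac{2}{9} - \frac{4}{9}\right)\right) = \left(-14 + X\right) \left(X + \left(\frac{2}{9} - \frac{4}{9}\right)\right) = \left(-14 + X\right) \left(X - \frac{2}{9}\right) = \left(-14 + X\right) \left(- \frac{2}{9} + X\right)$)
$181 H{\left(2 \right)} + D{\left(-9 \right)} = 181 \cdot \frac{9}{2} + \left(\frac{28}{9} + \left(-9\right)^{2} - -128\right) = 181 \cdot 9 \cdot \frac{1}{2} + \left(\frac{28}{9} + 81 + 128\right) = 181 \cdot \frac{9}{2} + \frac{1909}{9} = \frac{1629}{2} + \frac{1909}{9} = \frac{18479}{18}$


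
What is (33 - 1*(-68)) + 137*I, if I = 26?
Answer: 3663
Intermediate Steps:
(33 - 1*(-68)) + 137*I = (33 - 1*(-68)) + 137*26 = (33 + 68) + 3562 = 101 + 3562 = 3663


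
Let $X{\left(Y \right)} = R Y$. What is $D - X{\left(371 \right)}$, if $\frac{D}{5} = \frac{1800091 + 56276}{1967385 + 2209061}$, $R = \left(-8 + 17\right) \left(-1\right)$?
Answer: $\frac{13954435029}{4176446} \approx 3341.2$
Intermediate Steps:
$R = -9$ ($R = 9 \left(-1\right) = -9$)
$X{\left(Y \right)} = - 9 Y$
$D = \frac{9281835}{4176446}$ ($D = 5 \frac{1800091 + 56276}{1967385 + 2209061} = 5 \cdot \frac{1856367}{4176446} = \frac{9281835}{4176446} \approx 2.2224$)
$D - X{\left(371 \right)} = \frac{9281835}{4176446} - \left(-9\right) 371 = \frac{9281835}{4176446} - -3339 = \frac{9281835}{4176446} + 3339 = \frac{13954435029}{4176446}$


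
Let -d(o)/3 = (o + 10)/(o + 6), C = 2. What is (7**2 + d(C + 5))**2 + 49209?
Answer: 8659717/169 ≈ 51241.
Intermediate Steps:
d(o) = -3*(10 + o)/(6 + o) (d(o) = -3*(o + 10)/(o + 6) = -3*(10 + o)/(6 + o))
(7**2 + d(C + 5))**2 + 49209 = (7**2 + 3*(-10 - (2 + 5))/(6 + (2 + 5)))**2 + 49209 = (49 + 3*(-10 - 1*7)/(6 + 7))**2 + 49209 = (49 + 3*(-10 - 7)/13)**2 + 49209 = (49 + 3*(1/13)*(-17))**2 + 49209 = (49 - 51/13)**2 + 49209 = (586/13)**2 + 49209 = 343396/169 + 49209 = 8659717/169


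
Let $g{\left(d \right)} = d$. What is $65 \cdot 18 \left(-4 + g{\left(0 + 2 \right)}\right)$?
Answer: $-2340$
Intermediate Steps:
$65 \cdot 18 \left(-4 + g{\left(0 + 2 \right)}\right) = 65 \cdot 18 \left(-4 + \left(0 + 2\right)\right) = 65 \cdot 18 \left(-4 + 2\right) = 65 \cdot 18 \left(-2\right) = 65 \left(-36\right) = -2340$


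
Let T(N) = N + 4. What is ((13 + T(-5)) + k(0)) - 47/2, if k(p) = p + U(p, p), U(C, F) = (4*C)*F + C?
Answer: -23/2 ≈ -11.500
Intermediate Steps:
T(N) = 4 + N
U(C, F) = C + 4*C*F (U(C, F) = 4*C*F + C = C + 4*C*F)
k(p) = p + p*(1 + 4*p)
((13 + T(-5)) + k(0)) - 47/2 = ((13 + (4 - 5)) + 2*0*(1 + 2*0)) - 47/2 = ((13 - 1) + 2*0*(1 + 0)) - 47*1/2 = (12 + 2*0*1) - 47/2 = (12 + 0) - 47/2 = 12 - 47/2 = -23/2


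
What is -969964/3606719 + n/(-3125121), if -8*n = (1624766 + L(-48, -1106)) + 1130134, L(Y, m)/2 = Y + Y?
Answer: -1192881770175/7514288858666 ≈ -0.15875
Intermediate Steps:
L(Y, m) = 4*Y (L(Y, m) = 2*(Y + Y) = 2*(2*Y) = 4*Y)
n = -688677/2 (n = -((1624766 + 4*(-48)) + 1130134)/8 = -((1624766 - 192) + 1130134)/8 = -(1624574 + 1130134)/8 = -⅛*2754708 = -688677/2 ≈ -3.4434e+5)
-969964/3606719 + n/(-3125121) = -969964/3606719 - 688677/2/(-3125121) = -969964*1/3606719 - 688677/2*(-1/3125121) = -969964/3606719 + 229559/2083414 = -1192881770175/7514288858666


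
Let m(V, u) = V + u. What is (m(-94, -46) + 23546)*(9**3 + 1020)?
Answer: 40937094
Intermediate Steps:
(m(-94, -46) + 23546)*(9**3 + 1020) = ((-94 - 46) + 23546)*(9**3 + 1020) = (-140 + 23546)*(729 + 1020) = 23406*1749 = 40937094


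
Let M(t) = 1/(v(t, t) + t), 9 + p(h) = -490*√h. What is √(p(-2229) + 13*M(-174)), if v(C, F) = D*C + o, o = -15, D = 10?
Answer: √(-33514446 - 1823310090*I*√2229)/1929 ≈ 107.53 - 107.57*I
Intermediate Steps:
p(h) = -9 - 490*√h
v(C, F) = -15 + 10*C (v(C, F) = 10*C - 15 = -15 + 10*C)
M(t) = 1/(-15 + 11*t) (M(t) = 1/((-15 + 10*t) + t) = 1/(-15 + 11*t))
√(p(-2229) + 13*M(-174)) = √((-9 - 490*I*√2229) + 13/(-15 + 11*(-174))) = √((-9 - 490*I*√2229) + 13/(-15 - 1914)) = √((-9 - 490*I*√2229) + 13/(-1929)) = √((-9 - 490*I*√2229) + 13*(-1/1929)) = √((-9 - 490*I*√2229) - 13/1929) = √(-17374/1929 - 490*I*√2229)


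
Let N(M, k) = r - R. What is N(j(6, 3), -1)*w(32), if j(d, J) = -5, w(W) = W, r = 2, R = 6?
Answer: -128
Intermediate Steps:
N(M, k) = -4 (N(M, k) = 2 - 1*6 = 2 - 6 = -4)
N(j(6, 3), -1)*w(32) = -4*32 = -128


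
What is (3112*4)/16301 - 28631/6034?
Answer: -391602699/98360234 ≈ -3.9813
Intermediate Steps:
(3112*4)/16301 - 28631/6034 = 12448*(1/16301) - 28631*1/6034 = 12448/16301 - 28631/6034 = -391602699/98360234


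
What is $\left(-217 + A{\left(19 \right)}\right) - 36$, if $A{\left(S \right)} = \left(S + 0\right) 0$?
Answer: $-253$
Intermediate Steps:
$A{\left(S \right)} = 0$ ($A{\left(S \right)} = S 0 = 0$)
$\left(-217 + A{\left(19 \right)}\right) - 36 = \left(-217 + 0\right) - 36 = -217 + \left(-109 + 73\right) = -217 - 36 = -253$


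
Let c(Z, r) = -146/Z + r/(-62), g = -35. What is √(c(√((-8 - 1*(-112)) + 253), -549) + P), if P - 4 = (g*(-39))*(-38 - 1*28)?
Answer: √(-44130050531154 - 200356968*√357)/22134 ≈ 300.14*I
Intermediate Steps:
c(Z, r) = -146/Z - r/62 (c(Z, r) = -146/Z + r*(-1/62) = -146/Z - r/62)
P = -90086 (P = 4 + (-35*(-39))*(-38 - 1*28) = 4 + 1365*(-38 - 28) = 4 + 1365*(-66) = 4 - 90090 = -90086)
√(c(√((-8 - 1*(-112)) + 253), -549) + P) = √((-146/√((-8 - 1*(-112)) + 253) - 1/62*(-549)) - 90086) = √((-146/√((-8 + 112) + 253) + 549/62) - 90086) = √((-146/√(104 + 253) + 549/62) - 90086) = √((-146*√357/357 + 549/62) - 90086) = √((549/62 - 146*√357/357) - 90086) = √(-5584783/62 - 146*√357/357)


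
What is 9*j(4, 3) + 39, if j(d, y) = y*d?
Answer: 147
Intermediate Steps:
j(d, y) = d*y
9*j(4, 3) + 39 = 9*(4*3) + 39 = 9*12 + 39 = 108 + 39 = 147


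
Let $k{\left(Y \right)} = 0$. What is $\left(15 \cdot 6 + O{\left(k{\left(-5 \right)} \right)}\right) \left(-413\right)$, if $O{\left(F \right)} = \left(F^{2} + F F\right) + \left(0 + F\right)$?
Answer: $-37170$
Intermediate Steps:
$O{\left(F \right)} = F + 2 F^{2}$ ($O{\left(F \right)} = \left(F^{2} + F^{2}\right) + F = 2 F^{2} + F = F + 2 F^{2}$)
$\left(15 \cdot 6 + O{\left(k{\left(-5 \right)} \right)}\right) \left(-413\right) = \left(15 \cdot 6 + 0 \left(1 + 2 \cdot 0\right)\right) \left(-413\right) = \left(90 + 0 \left(1 + 0\right)\right) \left(-413\right) = \left(90 + 0 \cdot 1\right) \left(-413\right) = \left(90 + 0\right) \left(-413\right) = 90 \left(-413\right) = -37170$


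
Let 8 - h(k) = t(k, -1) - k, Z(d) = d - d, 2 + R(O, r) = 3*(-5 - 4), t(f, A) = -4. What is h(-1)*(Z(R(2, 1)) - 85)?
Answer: -935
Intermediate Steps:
R(O, r) = -29 (R(O, r) = -2 + 3*(-5 - 4) = -2 + 3*(-9) = -2 - 27 = -29)
Z(d) = 0
h(k) = 12 + k (h(k) = 8 - (-4 - k) = 8 + (4 + k) = 12 + k)
h(-1)*(Z(R(2, 1)) - 85) = (12 - 1)*(0 - 85) = 11*(-85) = -935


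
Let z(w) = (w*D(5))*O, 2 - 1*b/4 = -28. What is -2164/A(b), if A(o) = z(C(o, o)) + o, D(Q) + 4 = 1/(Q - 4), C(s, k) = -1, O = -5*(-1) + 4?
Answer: -2164/147 ≈ -14.721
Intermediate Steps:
O = 9 (O = 5 + 4 = 9)
b = 120 (b = 8 - 4*(-28) = 8 + 112 = 120)
D(Q) = -4 + 1/(-4 + Q) (D(Q) = -4 + 1/(Q - 4) = -4 + 1/(-4 + Q))
z(w) = -27*w (z(w) = (w*((17 - 4*5)/(-4 + 5)))*9 = (w*((17 - 20)/1))*9 = (w*(1*(-3)))*9 = (w*(-3))*9 = -3*w*9 = -27*w)
A(o) = 27 + o (A(o) = -27*(-1) + o = 27 + o)
-2164/A(b) = -2164/(27 + 120) = -2164/147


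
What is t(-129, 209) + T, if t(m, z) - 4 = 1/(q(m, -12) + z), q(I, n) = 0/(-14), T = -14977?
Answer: -3129356/209 ≈ -14973.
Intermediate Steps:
q(I, n) = 0 (q(I, n) = 0*(-1/14) = 0)
t(m, z) = 4 + 1/z (t(m, z) = 4 + 1/(0 + z) = 4 + 1/z)
t(-129, 209) + T = (4 + 1/209) - 14977 = 837/209 - 14977 = -3129356/209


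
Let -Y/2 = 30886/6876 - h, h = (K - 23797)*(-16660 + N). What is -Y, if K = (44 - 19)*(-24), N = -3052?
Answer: -1653381161389/1719 ≈ -9.6183e+8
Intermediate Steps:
K = -600 (K = 25*(-24) = -600)
h = 480913664 (h = (-600 - 23797)*(-16660 - 3052) = -24397*(-19712) = 480913664)
Y = 1653381161389/1719 (Y = -2*(30886/6876 - 1*480913664) = -2*(30886*(1/6876) - 480913664) = -2*(15443/3438 - 480913664) = -2*(-1653381161389/3438) = 1653381161389/1719 ≈ 9.6183e+8)
-Y = -1*1653381161389/1719 = -1653381161389/1719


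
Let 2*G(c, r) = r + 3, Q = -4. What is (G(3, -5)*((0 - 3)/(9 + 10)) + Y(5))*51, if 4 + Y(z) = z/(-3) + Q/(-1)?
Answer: -1462/19 ≈ -76.947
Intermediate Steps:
Y(z) = -z/3 (Y(z) = -4 + (z/(-3) - 4/(-1)) = -4 + (z*(-1/3) - 4*(-1)) = -4 + (-z/3 + 4) = -4 + (4 - z/3) = -z/3)
G(c, r) = 3/2 + r/2 (G(c, r) = (r + 3)/2 = (3 + r)/2 = 3/2 + r/2)
(G(3, -5)*((0 - 3)/(9 + 10)) + Y(5))*51 = ((3/2 + (1/2)*(-5))*((0 - 3)/(9 + 10)) - 1/3*5)*51 = ((3/2 - 5/2)*(-3/19) - 5/3)*51 = (-(-3)/19 - 5/3)*51 = (-1*(-3/19) - 5/3)*51 = (3/19 - 5/3)*51 = -86/57*51 = -1462/19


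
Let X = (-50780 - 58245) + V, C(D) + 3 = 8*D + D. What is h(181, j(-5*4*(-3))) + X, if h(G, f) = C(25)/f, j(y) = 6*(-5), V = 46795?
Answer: -311187/5 ≈ -62237.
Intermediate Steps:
j(y) = -30
C(D) = -3 + 9*D (C(D) = -3 + (8*D + D) = -3 + 9*D)
h(G, f) = 222/f (h(G, f) = (-3 + 9*25)/f = (-3 + 225)/f = 222/f)
X = -62230 (X = (-50780 - 58245) + 46795 = -109025 + 46795 = -62230)
h(181, j(-5*4*(-3))) + X = 222/(-30) - 62230 = 222*(-1/30) - 62230 = -37/5 - 62230 = -311187/5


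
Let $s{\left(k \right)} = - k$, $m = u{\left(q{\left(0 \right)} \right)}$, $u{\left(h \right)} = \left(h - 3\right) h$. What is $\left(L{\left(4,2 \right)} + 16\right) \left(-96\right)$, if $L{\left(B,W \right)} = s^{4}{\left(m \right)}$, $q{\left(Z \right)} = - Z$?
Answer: $-1536$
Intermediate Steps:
$u{\left(h \right)} = h \left(-3 + h\right)$ ($u{\left(h \right)} = \left(-3 + h\right) h = h \left(-3 + h\right)$)
$m = 0$ ($m = \left(-1\right) 0 \left(-3 - 0\right) = 0 \left(-3 + 0\right) = 0 \left(-3\right) = 0$)
$L{\left(B,W \right)} = 0$ ($L{\left(B,W \right)} = \left(\left(-1\right) 0\right)^{4} = 0^{4} = 0$)
$\left(L{\left(4,2 \right)} + 16\right) \left(-96\right) = \left(0 + 16\right) \left(-96\right) = 16 \left(-96\right) = -1536$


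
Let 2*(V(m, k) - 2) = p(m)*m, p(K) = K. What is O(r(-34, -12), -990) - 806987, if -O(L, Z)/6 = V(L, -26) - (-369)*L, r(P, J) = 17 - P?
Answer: -927716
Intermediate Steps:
V(m, k) = 2 + m²/2 (V(m, k) = 2 + (m*m)/2 = 2 + m²/2)
O(L, Z) = -12 - 2214*L - 3*L² (O(L, Z) = -6*((2 + L²/2) - (-369)*L) = -6*((2 + L²/2) + 369*L) = -6*(2 + L²/2 + 369*L) = -12 - 2214*L - 3*L²)
O(r(-34, -12), -990) - 806987 = (-12 - 2214*(17 - 1*(-34)) - 3*(17 - 1*(-34))²) - 806987 = (-12 - 2214*(17 + 34) - 3*(17 + 34)²) - 806987 = (-12 - 2214*51 - 3*51²) - 806987 = (-12 - 112914 - 3*2601) - 806987 = (-12 - 112914 - 7803) - 806987 = -120729 - 806987 = -927716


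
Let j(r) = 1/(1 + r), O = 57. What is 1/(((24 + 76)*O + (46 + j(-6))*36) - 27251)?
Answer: -5/99511 ≈ -5.0246e-5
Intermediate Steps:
1/(((24 + 76)*O + (46 + j(-6))*36) - 27251) = 1/(((24 + 76)*57 + (46 + 1/(1 - 6))*36) - 27251) = 1/((100*57 + (46 + 1/(-5))*36) - 27251) = 1/((5700 + (46 - ⅕)*36) - 27251) = 1/((5700 + (229/5)*36) - 27251) = 1/((5700 + 8244/5) - 27251) = 1/(36744/5 - 27251) = 1/(-99511/5) = -5/99511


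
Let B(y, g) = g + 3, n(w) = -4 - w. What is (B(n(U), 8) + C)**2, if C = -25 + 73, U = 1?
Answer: 3481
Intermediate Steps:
B(y, g) = 3 + g
C = 48
(B(n(U), 8) + C)**2 = ((3 + 8) + 48)**2 = (11 + 48)**2 = 59**2 = 3481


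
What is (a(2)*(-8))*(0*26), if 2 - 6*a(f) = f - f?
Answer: 0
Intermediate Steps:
a(f) = 1/3 (a(f) = 1/3 - (f - f)/6 = 1/3 - 1/6*0 = 1/3 + 0 = 1/3)
(a(2)*(-8))*(0*26) = ((1/3)*(-8))*(0*26) = -8/3*0 = 0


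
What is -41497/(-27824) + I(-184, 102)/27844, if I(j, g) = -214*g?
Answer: 137025049/193682864 ≈ 0.70747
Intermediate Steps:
-41497/(-27824) + I(-184, 102)/27844 = -41497/(-27824) - 214*102/27844 = -41497*(-1/27824) - 21828*1/27844 = 41497/27824 - 5457/6961 = 137025049/193682864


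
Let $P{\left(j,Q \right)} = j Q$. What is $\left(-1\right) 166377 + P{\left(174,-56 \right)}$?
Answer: $-176121$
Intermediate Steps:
$P{\left(j,Q \right)} = Q j$
$\left(-1\right) 166377 + P{\left(174,-56 \right)} = \left(-1\right) 166377 - 9744 = -166377 - 9744 = -176121$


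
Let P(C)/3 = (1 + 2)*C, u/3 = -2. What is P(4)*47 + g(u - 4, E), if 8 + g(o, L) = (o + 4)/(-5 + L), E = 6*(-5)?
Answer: 58946/35 ≈ 1684.2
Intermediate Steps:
u = -6 (u = 3*(-2) = -6)
E = -30
g(o, L) = -8 + (4 + o)/(-5 + L) (g(o, L) = -8 + (o + 4)/(-5 + L) = -8 + (4 + o)/(-5 + L))
P(C) = 9*C (P(C) = 3*((1 + 2)*C) = 3*(3*C) = 9*C)
P(4)*47 + g(u - 4, E) = (9*4)*47 + (44 + (-6 - 4) - 8*(-30))/(-5 - 30) = 36*47 + (44 - 10 + 240)/(-35) = 1692 - 1/35*274 = 1692 - 274/35 = 58946/35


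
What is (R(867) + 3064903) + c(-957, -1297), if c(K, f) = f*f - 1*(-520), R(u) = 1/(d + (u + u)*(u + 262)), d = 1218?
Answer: 9300155315329/1958904 ≈ 4.7476e+6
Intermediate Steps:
R(u) = 1/(1218 + 2*u*(262 + u)) (R(u) = 1/(1218 + (u + u)*(u + 262)) = 1/(1218 + (2*u)*(262 + u)) = 1/(1218 + 2*u*(262 + u)))
c(K, f) = 520 + f**2 (c(K, f) = f**2 + 520 = 520 + f**2)
(R(867) + 3064903) + c(-957, -1297) = (1/(2*(609 + 867**2 + 262*867)) + 3064903) + (520 + (-1297)**2) = (1/(2*(609 + 751689 + 227154)) + 3064903) + (520 + 1682209) = ((1/2)/979452 + 3064903) + 1682729 = ((1/2)*(1/979452) + 3064903) + 1682729 = (1/1958904 + 3064903) + 1682729 = 6003850746313/1958904 + 1682729 = 9300155315329/1958904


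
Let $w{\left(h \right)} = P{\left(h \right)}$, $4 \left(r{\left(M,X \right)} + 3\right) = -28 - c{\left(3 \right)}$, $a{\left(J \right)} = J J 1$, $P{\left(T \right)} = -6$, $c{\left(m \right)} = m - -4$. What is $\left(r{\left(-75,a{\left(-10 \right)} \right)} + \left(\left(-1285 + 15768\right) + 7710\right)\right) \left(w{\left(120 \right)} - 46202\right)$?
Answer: $-1024951200$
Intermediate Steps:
$c{\left(m \right)} = 4 + m$ ($c{\left(m \right)} = m + 4 = 4 + m$)
$a{\left(J \right)} = J^{2}$ ($a{\left(J \right)} = J^{2} \cdot 1 = J^{2}$)
$r{\left(M,X \right)} = - \frac{47}{4}$ ($r{\left(M,X \right)} = -3 + \frac{-28 - \left(4 + 3\right)}{4} = -3 + \frac{-28 - 7}{4} = -3 + \frac{1}{4} \left(-35\right) = -3 - \frac{35}{4} = - \frac{47}{4}$)
$w{\left(h \right)} = -6$
$\left(r{\left(-75,a{\left(-10 \right)} \right)} + \left(\left(-1285 + 15768\right) + 7710\right)\right) \left(w{\left(120 \right)} - 46202\right) = \left(- \frac{47}{4} + \left(\left(-1285 + 15768\right) + 7710\right)\right) \left(-6 - 46202\right) = \left(- \frac{47}{4} + \left(14483 + 7710\right)\right) \left(-46208\right) = \left(- \frac{47}{4} + 22193\right) \left(-46208\right) = \frac{88725}{4} \left(-46208\right) = -1024951200$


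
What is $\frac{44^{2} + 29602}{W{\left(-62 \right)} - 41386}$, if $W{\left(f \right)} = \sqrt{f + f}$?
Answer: $- \frac{326307917}{428200280} - \frac{15769 i \sqrt{31}}{428200280} \approx -0.76204 - 0.00020504 i$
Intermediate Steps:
$W{\left(f \right)} = \sqrt{2} \sqrt{f}$ ($W{\left(f \right)} = \sqrt{2 f} = \sqrt{2} \sqrt{f}$)
$\frac{44^{2} + 29602}{W{\left(-62 \right)} - 41386} = \frac{44^{2} + 29602}{\sqrt{2} \sqrt{-62} - 41386} = \frac{1936 + 29602}{\sqrt{2} i \sqrt{62} - 41386} = \frac{31538}{2 i \sqrt{31} - 41386} = \frac{31538}{-41386 + 2 i \sqrt{31}}$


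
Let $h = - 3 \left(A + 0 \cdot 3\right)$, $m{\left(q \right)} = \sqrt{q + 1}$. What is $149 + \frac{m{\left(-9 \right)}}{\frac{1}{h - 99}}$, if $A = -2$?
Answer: $149 - 186 i \sqrt{2} \approx 149.0 - 263.04 i$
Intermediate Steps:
$m{\left(q \right)} = \sqrt{1 + q}$
$h = 6$ ($h = - 3 \left(-2 + 0 \cdot 3\right) = - 3 \left(-2 + 0\right) = \left(-3\right) \left(-2\right) = 6$)
$149 + \frac{m{\left(-9 \right)}}{\frac{1}{h - 99}} = 149 + \frac{\sqrt{1 - 9}}{\frac{1}{6 - 99}} = 149 + \frac{\sqrt{-8}}{\frac{1}{-93}} = 149 + \frac{2 i \sqrt{2}}{- \frac{1}{93}} = 149 - 93 \cdot 2 i \sqrt{2} = 149 - 186 i \sqrt{2}$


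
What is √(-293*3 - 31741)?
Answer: 2*I*√8155 ≈ 180.61*I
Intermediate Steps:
√(-293*3 - 31741) = √(-879 - 31741) = √(-32620) = 2*I*√8155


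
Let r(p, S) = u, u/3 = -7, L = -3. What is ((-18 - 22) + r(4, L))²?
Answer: 3721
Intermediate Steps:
u = -21 (u = 3*(-7) = -21)
r(p, S) = -21
((-18 - 22) + r(4, L))² = ((-18 - 22) - 21)² = (-40 - 21)² = (-61)² = 3721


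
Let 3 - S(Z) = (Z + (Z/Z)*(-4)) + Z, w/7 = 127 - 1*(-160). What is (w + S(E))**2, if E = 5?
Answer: 4024036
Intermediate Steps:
w = 2009 (w = 7*(127 - 1*(-160)) = 7*(127 + 160) = 7*287 = 2009)
S(Z) = 7 - 2*Z (S(Z) = 3 - ((Z + (Z/Z)*(-4)) + Z) = 3 - ((Z + 1*(-4)) + Z) = 3 - ((Z - 4) + Z) = 3 - ((-4 + Z) + Z) = 3 - (-4 + 2*Z) = 3 + (4 - 2*Z) = 7 - 2*Z)
(w + S(E))**2 = (2009 + (7 - 2*5))**2 = (2009 + (7 - 10))**2 = (2009 - 3)**2 = 2006**2 = 4024036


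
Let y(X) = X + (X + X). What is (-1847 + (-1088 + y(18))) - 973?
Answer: -3854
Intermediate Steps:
y(X) = 3*X (y(X) = X + 2*X = 3*X)
(-1847 + (-1088 + y(18))) - 973 = (-1847 + (-1088 + 3*18)) - 973 = (-1847 + (-1088 + 54)) - 973 = (-1847 - 1034) - 973 = -2881 - 973 = -3854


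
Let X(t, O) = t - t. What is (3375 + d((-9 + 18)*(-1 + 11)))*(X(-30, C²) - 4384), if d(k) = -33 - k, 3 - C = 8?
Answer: -14256768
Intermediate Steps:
C = -5 (C = 3 - 1*8 = 3 - 8 = -5)
X(t, O) = 0
(3375 + d((-9 + 18)*(-1 + 11)))*(X(-30, C²) - 4384) = (3375 + (-33 - (-9 + 18)*(-1 + 11)))*(0 - 4384) = (3375 + (-33 - 9*10))*(-4384) = (3375 + (-33 - 1*90))*(-4384) = (3375 + (-33 - 90))*(-4384) = (3375 - 123)*(-4384) = 3252*(-4384) = -14256768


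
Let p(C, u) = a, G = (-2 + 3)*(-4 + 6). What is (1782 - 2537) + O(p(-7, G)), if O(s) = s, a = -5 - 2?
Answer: -762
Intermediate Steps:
G = 2 (G = 1*2 = 2)
a = -7
p(C, u) = -7
(1782 - 2537) + O(p(-7, G)) = (1782 - 2537) - 7 = -755 - 7 = -762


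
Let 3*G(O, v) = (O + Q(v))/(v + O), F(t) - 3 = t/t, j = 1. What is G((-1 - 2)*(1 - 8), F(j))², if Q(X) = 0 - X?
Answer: 289/5625 ≈ 0.051378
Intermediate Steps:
Q(X) = -X
F(t) = 4 (F(t) = 3 + t/t = 3 + 1 = 4)
G(O, v) = (O - v)/(3*(O + v)) (G(O, v) = ((O - v)/(v + O))/3 = ((O - v)/(O + v))/3 = (O - v)/(3*(O + v)))
G((-1 - 2)*(1 - 8), F(j))² = (((-1 - 2)*(1 - 8) - 1*4)/(3*((-1 - 2)*(1 - 8) + 4)))² = ((-3*(-7) - 4)/(3*(-3*(-7) + 4)))² = ((21 - 4)/(3*(21 + 4)))² = ((⅓)*17/25)² = ((⅓)*(1/25)*17)² = (17/75)² = 289/5625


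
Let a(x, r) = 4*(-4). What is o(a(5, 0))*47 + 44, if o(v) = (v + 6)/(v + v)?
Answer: 939/16 ≈ 58.688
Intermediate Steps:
a(x, r) = -16
o(v) = (6 + v)/(2*v) (o(v) = (6 + v)/((2*v)) = (6 + v)*(1/(2*v)) = (6 + v)/(2*v))
o(a(5, 0))*47 + 44 = ((1/2)*(6 - 16)/(-16))*47 + 44 = ((1/2)*(-1/16)*(-10))*47 + 44 = (5/16)*47 + 44 = 235/16 + 44 = 939/16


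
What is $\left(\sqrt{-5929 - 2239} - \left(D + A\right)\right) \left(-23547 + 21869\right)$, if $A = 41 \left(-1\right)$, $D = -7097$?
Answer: $-11977564 - 3356 i \sqrt{2042} \approx -1.1978 \cdot 10^{7} - 1.5165 \cdot 10^{5} i$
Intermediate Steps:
$A = -41$
$\left(\sqrt{-5929 - 2239} - \left(D + A\right)\right) \left(-23547 + 21869\right) = \left(\sqrt{-5929 - 2239} - \left(-7097 - 41\right)\right) \left(-23547 + 21869\right) = \left(\sqrt{-8168} - -7138\right) \left(-1678\right) = \left(2 i \sqrt{2042} + 7138\right) \left(-1678\right) = \left(7138 + 2 i \sqrt{2042}\right) \left(-1678\right) = -11977564 - 3356 i \sqrt{2042}$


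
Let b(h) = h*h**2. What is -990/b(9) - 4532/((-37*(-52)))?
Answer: -144683/38961 ≈ -3.7135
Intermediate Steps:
b(h) = h**3
-990/b(9) - 4532/((-37*(-52))) = -990/(9**3) - 4532/((-37*(-52))) = -990/729 - 4532/1924 = -990*1/729 - 4532*1/1924 = -110/81 - 1133/481 = -144683/38961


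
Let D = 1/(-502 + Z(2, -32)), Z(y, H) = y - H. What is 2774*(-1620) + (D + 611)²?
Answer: -902501886311/219024 ≈ -4.1206e+6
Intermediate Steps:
D = -1/468 (D = 1/(-502 + (2 - 1*(-32))) = 1/(-502 + (2 + 32)) = 1/(-502 + 34) = 1/(-468) = -1/468 ≈ -0.0021368)
2774*(-1620) + (D + 611)² = 2774*(-1620) + (-1/468 + 611)² = -4493880 + (285947/468)² = -4493880 + 81765686809/219024 = -902501886311/219024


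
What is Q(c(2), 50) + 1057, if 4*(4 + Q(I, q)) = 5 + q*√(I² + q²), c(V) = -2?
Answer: 4217/4 + 25*√626 ≈ 1679.8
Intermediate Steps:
Q(I, q) = -11/4 + q*√(I² + q²)/4 (Q(I, q) = -4 + (5 + q*√(I² + q²))/4 = -4 + (5/4 + q*√(I² + q²)/4) = -11/4 + q*√(I² + q²)/4)
Q(c(2), 50) + 1057 = (-11/4 + (¼)*50*√((-2)² + 50²)) + 1057 = (-11/4 + (¼)*50*√(4 + 2500)) + 1057 = (-11/4 + (¼)*50*√2504) + 1057 = (-11/4 + (¼)*50*(2*√626)) + 1057 = (-11/4 + 25*√626) + 1057 = 4217/4 + 25*√626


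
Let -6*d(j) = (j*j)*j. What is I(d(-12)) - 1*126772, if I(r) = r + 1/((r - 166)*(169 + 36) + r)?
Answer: -3199792231/25298 ≈ -1.2648e+5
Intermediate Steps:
d(j) = -j³/6 (d(j) = -j*j*j/6 = -j²*j/6 = -j³/6)
I(r) = r + 1/(-34030 + 206*r) (I(r) = r + 1/((-166 + r)*205 + r) = r + 1/((-34030 + 205*r) + r) = r + 1/(-34030 + 206*r))
I(d(-12)) - 1*126772 = (1 - (-17015)*(-12)³/3 + 206*(-⅙*(-12)³)²)/(2*(-17015 + 103*(-⅙*(-12)³))) - 1*126772 = (1 - (-17015)*(-1728)/3 + 206*(-⅙*(-1728))²)/(2*(-17015 + 103*(-⅙*(-1728)))) - 126772 = (1 - 34030*288 + 206*288²)/(2*(-17015 + 103*288)) - 126772 = (1 - 9800640 + 206*82944)/(2*(-17015 + 29664)) - 126772 = (½)*(1 - 9800640 + 17086464)/12649 - 126772 = (½)*(1/12649)*7285825 - 126772 = 7285825/25298 - 126772 = -3199792231/25298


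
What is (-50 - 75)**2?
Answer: 15625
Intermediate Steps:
(-50 - 75)**2 = (-125)**2 = 15625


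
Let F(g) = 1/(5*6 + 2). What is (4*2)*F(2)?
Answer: ¼ ≈ 0.25000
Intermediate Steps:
F(g) = 1/32 (F(g) = 1/(30 + 2) = 1/32)
(4*2)*F(2) = (4*2)*(1/32) = 8*(1/32) = ¼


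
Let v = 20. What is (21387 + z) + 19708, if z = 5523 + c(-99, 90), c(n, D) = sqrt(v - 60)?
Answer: 46618 + 2*I*sqrt(10) ≈ 46618.0 + 6.3246*I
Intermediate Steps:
c(n, D) = 2*I*sqrt(10) (c(n, D) = sqrt(20 - 60) = sqrt(-40) = 2*I*sqrt(10))
z = 5523 + 2*I*sqrt(10) ≈ 5523.0 + 6.3246*I
(21387 + z) + 19708 = (21387 + (5523 + 2*I*sqrt(10))) + 19708 = (26910 + 2*I*sqrt(10)) + 19708 = 46618 + 2*I*sqrt(10)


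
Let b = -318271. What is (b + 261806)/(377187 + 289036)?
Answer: -56465/666223 ≈ -0.084754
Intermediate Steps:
(b + 261806)/(377187 + 289036) = (-318271 + 261806)/(377187 + 289036) = -56465/666223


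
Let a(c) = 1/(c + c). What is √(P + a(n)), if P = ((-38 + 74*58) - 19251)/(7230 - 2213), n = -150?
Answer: I*√67791464967/150510 ≈ 1.7299*I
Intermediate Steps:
P = -14997/5017 (P = ((-38 + 4292) - 19251)/5017 = (4254 - 19251)*(1/5017) = -14997*1/5017 = -14997/5017 ≈ -2.9892)
a(c) = 1/(2*c)
√(P + a(n)) = √(-14997/5017 + (½)/(-150)) = √(-14997/5017 + (½)*(-1/150)) = √(-14997/5017 - 1/300) = √(-4504117/1505100) = I*√67791464967/150510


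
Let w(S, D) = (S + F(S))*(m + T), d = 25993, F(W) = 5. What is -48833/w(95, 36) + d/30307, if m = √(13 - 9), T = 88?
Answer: -1246044731/272763000 ≈ -4.5682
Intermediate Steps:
m = 2 (m = √4 = 2)
w(S, D) = 450 + 90*S (w(S, D) = (S + 5)*(2 + 88) = (5 + S)*90 = 450 + 90*S)
-48833/w(95, 36) + d/30307 = -48833/(450 + 90*95) + 25993/30307 = -48833/(450 + 8550) + 25993*(1/30307) = -48833/9000 + 25993/30307 = -1246044731/272763000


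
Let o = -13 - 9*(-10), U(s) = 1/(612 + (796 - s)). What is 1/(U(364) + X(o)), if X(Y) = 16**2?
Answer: 1044/267265 ≈ 0.0039062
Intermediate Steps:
U(s) = 1/(1408 - s)
o = 77 (o = -13 + 90 = 77)
X(Y) = 256
1/(U(364) + X(o)) = 1/(-1/(-1408 + 364) + 256) = 1/(-1/(-1044) + 256) = 1/(-1*(-1/1044) + 256) = 1/(1/1044 + 256) = 1/(267265/1044) = 1044/267265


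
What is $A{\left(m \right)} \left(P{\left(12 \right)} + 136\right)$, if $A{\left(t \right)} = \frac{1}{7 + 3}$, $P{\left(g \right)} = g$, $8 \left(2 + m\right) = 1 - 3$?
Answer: $\frac{74}{5} \approx 14.8$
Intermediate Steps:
$m = - \frac{9}{4}$ ($m = -2 + \frac{1 - 3}{8} = -2 + \frac{1}{8} \left(-2\right) = -2 - \frac{1}{4} = - \frac{9}{4} \approx -2.25$)
$A{\left(t \right)} = \frac{1}{10}$
$A{\left(m \right)} \left(P{\left(12 \right)} + 136\right) = \frac{12 + 136}{10} = \frac{1}{10} \cdot 148 = \frac{74}{5}$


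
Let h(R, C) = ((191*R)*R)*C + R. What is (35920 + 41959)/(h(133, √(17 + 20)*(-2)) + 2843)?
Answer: -57941976/422352452289493 - 263121911521*√37/844704904578986 ≈ -0.0018949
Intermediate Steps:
h(R, C) = R + 191*C*R² (h(R, C) = (191*R²)*C + R = 191*C*R² + R = R + 191*C*R²)
(35920 + 41959)/(h(133, √(17 + 20)*(-2)) + 2843) = (35920 + 41959)/(133*(1 + 191*(√(17 + 20)*(-2))*133) + 2843) = 77879/(133*(1 + 191*(√37*(-2))*133) + 2843) = 77879/(133*(1 + 191*(-2*√37)*133) + 2843) = 77879/(133*(1 - 50806*√37) + 2843) = 77879/((133 - 6757198*√37) + 2843) = 77879/(2976 - 6757198*√37)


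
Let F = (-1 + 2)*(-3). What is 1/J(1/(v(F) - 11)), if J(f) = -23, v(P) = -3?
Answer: -1/23 ≈ -0.043478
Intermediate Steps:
F = -3 (F = 1*(-3) = -3)
1/J(1/(v(F) - 11)) = 1/(-23) = -1/23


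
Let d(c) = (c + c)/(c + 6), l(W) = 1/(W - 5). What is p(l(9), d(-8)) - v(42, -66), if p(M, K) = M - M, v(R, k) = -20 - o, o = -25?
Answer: -5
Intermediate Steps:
l(W) = 1/(-5 + W)
v(R, k) = 5 (v(R, k) = -20 - 1*(-25) = -20 + 25 = 5)
d(c) = 2*c/(6 + c) (d(c) = (2*c)/(6 + c) = 2*c/(6 + c))
p(M, K) = 0
p(l(9), d(-8)) - v(42, -66) = 0 - 1*5 = 0 - 5 = -5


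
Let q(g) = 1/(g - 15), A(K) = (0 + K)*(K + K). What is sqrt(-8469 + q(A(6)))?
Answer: 2*I*sqrt(6878931)/57 ≈ 92.027*I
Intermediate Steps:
A(K) = 2*K**2 (A(K) = K*(2*K) = 2*K**2)
q(g) = 1/(-15 + g)
sqrt(-8469 + q(A(6))) = sqrt(-8469 + 1/(-15 + 2*6**2)) = sqrt(-8469 + 1/(-15 + 2*36)) = sqrt(-8469 + 1/(-15 + 72)) = sqrt(-8469 + 1/57) = sqrt(-482732/57) = 2*I*sqrt(6878931)/57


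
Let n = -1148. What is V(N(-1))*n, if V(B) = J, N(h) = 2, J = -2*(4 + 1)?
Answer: 11480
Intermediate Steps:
J = -10 (J = -2*5 = -10)
V(B) = -10
V(N(-1))*n = -10*(-1148) = 11480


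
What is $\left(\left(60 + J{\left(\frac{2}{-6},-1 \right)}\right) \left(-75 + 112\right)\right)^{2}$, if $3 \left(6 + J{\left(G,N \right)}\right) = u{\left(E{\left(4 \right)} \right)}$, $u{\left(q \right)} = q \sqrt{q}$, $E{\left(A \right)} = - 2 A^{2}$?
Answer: $- \frac{8931356}{9} - 6308352 i \sqrt{2} \approx -9.9237 \cdot 10^{5} - 8.9214 \cdot 10^{6} i$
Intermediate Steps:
$u{\left(q \right)} = q^{\frac{3}{2}}$
$J{\left(G,N \right)} = -6 - \frac{128 i \sqrt{2}}{3}$ ($J{\left(G,N \right)} = -6 + \frac{\left(- 2 \cdot 4^{2}\right)^{\frac{3}{2}}}{3} = -6 + \frac{\left(\left(-2\right) 16\right)^{\frac{3}{2}}}{3} = -6 + \frac{\left(-32\right)^{\frac{3}{2}}}{3} = -6 + \frac{\left(-128\right) i \sqrt{2}}{3} = -6 - \frac{128 i \sqrt{2}}{3}$)
$\left(\left(60 + J{\left(\frac{2}{-6},-1 \right)}\right) \left(-75 + 112\right)\right)^{2} = \left(\left(60 - \left(6 + \frac{128 i \sqrt{2}}{3}\right)\right) \left(-75 + 112\right)\right)^{2} = \left(\left(54 - \frac{128 i \sqrt{2}}{3}\right) 37\right)^{2} = \left(1998 - \frac{4736 i \sqrt{2}}{3}\right)^{2}$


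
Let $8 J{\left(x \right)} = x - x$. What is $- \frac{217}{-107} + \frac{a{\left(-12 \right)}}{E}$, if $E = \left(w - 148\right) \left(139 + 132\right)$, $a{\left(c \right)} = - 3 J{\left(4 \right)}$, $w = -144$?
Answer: $\frac{217}{107} \approx 2.028$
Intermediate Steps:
$J{\left(x \right)} = 0$ ($J{\left(x \right)} = \frac{x - x}{8} = \frac{1}{8} \cdot 0 = 0$)
$a{\left(c \right)} = 0$ ($a{\left(c \right)} = \left(-3\right) 0 = 0$)
$E = -79132$ ($E = \left(-144 - 148\right) \left(139 + 132\right) = \left(-292\right) 271 = -79132$)
$- \frac{217}{-107} + \frac{a{\left(-12 \right)}}{E} = - \frac{217}{-107} + \frac{0}{-79132} = \left(-217\right) \left(- \frac{1}{107}\right) + 0 \left(- \frac{1}{79132}\right) = \frac{217}{107} + 0 = \frac{217}{107}$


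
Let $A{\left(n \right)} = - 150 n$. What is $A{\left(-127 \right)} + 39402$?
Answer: $58452$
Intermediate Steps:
$A{\left(-127 \right)} + 39402 = \left(-150\right) \left(-127\right) + 39402 = 19050 + 39402 = 58452$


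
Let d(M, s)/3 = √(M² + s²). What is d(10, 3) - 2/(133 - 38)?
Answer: -2/95 + 3*√109 ≈ 31.300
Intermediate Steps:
d(M, s) = 3*√(M² + s²)
d(10, 3) - 2/(133 - 38) = 3*√(10² + 3²) - 2/(133 - 38) = 3*√(100 + 9) - 2/95 = 3*√109 - 2*1/95 = 3*√109 - 2/95 = -2/95 + 3*√109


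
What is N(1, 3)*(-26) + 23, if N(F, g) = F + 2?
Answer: -55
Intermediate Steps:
N(F, g) = 2 + F
N(1, 3)*(-26) + 23 = (2 + 1)*(-26) + 23 = 3*(-26) + 23 = -78 + 23 = -55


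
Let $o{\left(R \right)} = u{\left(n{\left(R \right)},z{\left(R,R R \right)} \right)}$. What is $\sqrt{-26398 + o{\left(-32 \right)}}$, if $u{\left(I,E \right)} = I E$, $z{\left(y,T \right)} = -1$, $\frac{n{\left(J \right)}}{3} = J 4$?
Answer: $i \sqrt{26014} \approx 161.29 i$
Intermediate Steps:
$n{\left(J \right)} = 12 J$ ($n{\left(J \right)} = 3 J 4 = 3 \cdot 4 J = 12 J$)
$u{\left(I,E \right)} = E I$
$o{\left(R \right)} = - 12 R$
$\sqrt{-26398 + o{\left(-32 \right)}} = \sqrt{-26398 - -384} = \sqrt{-26398 + 384} = \sqrt{-26014} = i \sqrt{26014}$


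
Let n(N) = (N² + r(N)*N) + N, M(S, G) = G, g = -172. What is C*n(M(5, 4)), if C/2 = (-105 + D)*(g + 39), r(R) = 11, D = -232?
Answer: 5737088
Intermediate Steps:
n(N) = N² + 12*N (n(N) = (N² + 11*N) + N = N² + 12*N)
C = 89642 (C = 2*((-105 - 232)*(-172 + 39)) = 2*(-337*(-133)) = 2*44821 = 89642)
C*n(M(5, 4)) = 89642*(4*(12 + 4)) = 89642*(4*16) = 89642*64 = 5737088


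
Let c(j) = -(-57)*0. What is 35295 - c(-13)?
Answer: 35295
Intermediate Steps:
c(j) = 0 (c(j) = -57*0 = 0)
35295 - c(-13) = 35295 - 1*0 = 35295 + 0 = 35295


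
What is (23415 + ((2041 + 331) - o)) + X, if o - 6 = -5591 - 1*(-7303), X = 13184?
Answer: 37253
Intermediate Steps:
o = 1718 (o = 6 + (-5591 - 1*(-7303)) = 6 + (-5591 + 7303) = 6 + 1712 = 1718)
(23415 + ((2041 + 331) - o)) + X = (23415 + ((2041 + 331) - 1*1718)) + 13184 = (23415 + (2372 - 1718)) + 13184 = (23415 + 654) + 13184 = 24069 + 13184 = 37253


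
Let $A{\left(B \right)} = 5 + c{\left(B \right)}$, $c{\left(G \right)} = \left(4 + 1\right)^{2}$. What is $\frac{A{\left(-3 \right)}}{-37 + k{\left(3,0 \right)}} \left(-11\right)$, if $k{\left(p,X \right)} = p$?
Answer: $\frac{165}{17} \approx 9.7059$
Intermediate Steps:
$c{\left(G \right)} = 25$ ($c{\left(G \right)} = 5^{2} = 25$)
$A{\left(B \right)} = 30$ ($A{\left(B \right)} = 5 + 25 = 30$)
$\frac{A{\left(-3 \right)}}{-37 + k{\left(3,0 \right)}} \left(-11\right) = \frac{30}{-37 + 3} \left(-11\right) = \frac{30}{-34} \left(-11\right) = 30 \left(- \frac{1}{34}\right) \left(-11\right) = \left(- \frac{15}{17}\right) \left(-11\right) = \frac{165}{17}$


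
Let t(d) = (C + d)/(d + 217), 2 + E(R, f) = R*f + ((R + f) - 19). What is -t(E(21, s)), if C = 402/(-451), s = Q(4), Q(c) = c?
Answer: -39286/137555 ≈ -0.28560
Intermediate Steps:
s = 4
C = -402/451 (C = 402*(-1/451) = -402/451 ≈ -0.89135)
E(R, f) = -21 + R + f + R*f (E(R, f) = -2 + (R*f + ((R + f) - 19)) = -2 + (R*f + (-19 + R + f)) = -2 + (-19 + R + f + R*f) = -21 + R + f + R*f)
t(d) = (-402/451 + d)/(217 + d) (t(d) = (-402/451 + d)/(d + 217) = (-402/451 + d)/(217 + d))
-t(E(21, s)) = -(-402/451 + (-21 + 21 + 4 + 21*4))/(217 + (-21 + 21 + 4 + 21*4)) = -(-402/451 + (-21 + 21 + 4 + 84))/(217 + (-21 + 21 + 4 + 84)) = -(-402/451 + 88)/(217 + 88) = -39286/(305*451) = -1*39286/137555 = -39286/137555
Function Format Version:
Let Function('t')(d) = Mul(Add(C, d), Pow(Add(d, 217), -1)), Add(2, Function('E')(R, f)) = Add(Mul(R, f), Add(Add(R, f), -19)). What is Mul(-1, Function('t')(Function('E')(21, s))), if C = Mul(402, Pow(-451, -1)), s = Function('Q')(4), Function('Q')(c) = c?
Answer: Rational(-39286, 137555) ≈ -0.28560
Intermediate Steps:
s = 4
C = Rational(-402, 451) (C = Mul(402, Rational(-1, 451)) = Rational(-402, 451) ≈ -0.89135)
Function('E')(R, f) = Add(-21, R, f, Mul(R, f)) (Function('E')(R, f) = Add(-2, Add(Mul(R, f), Add(Add(R, f), -19))) = Add(-2, Add(Mul(R, f), Add(-19, R, f))) = Add(-2, Add(-19, R, f, Mul(R, f))) = Add(-21, R, f, Mul(R, f)))
Function('t')(d) = Mul(Pow(Add(217, d), -1), Add(Rational(-402, 451), d)) (Function('t')(d) = Mul(Add(Rational(-402, 451), d), Pow(Add(d, 217), -1)) = Mul(Add(Rational(-402, 451), d), Pow(Add(217, d), -1)) = Mul(Pow(Add(217, d), -1), Add(Rational(-402, 451), d)))
Mul(-1, Function('t')(Function('E')(21, s))) = Mul(-1, Mul(Pow(Add(217, Add(-21, 21, 4, Mul(21, 4))), -1), Add(Rational(-402, 451), Add(-21, 21, 4, Mul(21, 4))))) = Mul(-1, Mul(Pow(Add(217, Add(-21, 21, 4, 84)), -1), Add(Rational(-402, 451), Add(-21, 21, 4, 84)))) = Mul(-1, Mul(Pow(Add(217, 88), -1), Add(Rational(-402, 451), 88))) = Mul(-1, Mul(Pow(305, -1), Rational(39286, 451))) = Mul(-1, Mul(Rational(1, 305), Rational(39286, 451))) = Mul(-1, Rational(39286, 137555)) = Rational(-39286, 137555)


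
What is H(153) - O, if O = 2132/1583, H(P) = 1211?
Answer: 1914881/1583 ≈ 1209.7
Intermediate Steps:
O = 2132/1583 (O = 2132*(1/1583) = 2132/1583 ≈ 1.3468)
H(153) - O = 1211 - 1*2132/1583 = 1211 - 2132/1583 = 1914881/1583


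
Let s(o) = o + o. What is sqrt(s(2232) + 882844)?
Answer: 2*sqrt(221827) ≈ 941.97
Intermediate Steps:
s(o) = 2*o
sqrt(s(2232) + 882844) = sqrt(2*2232 + 882844) = sqrt(4464 + 882844) = sqrt(887308) = 2*sqrt(221827)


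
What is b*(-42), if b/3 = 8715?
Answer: -1098090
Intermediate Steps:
b = 26145 (b = 3*8715 = 26145)
b*(-42) = 26145*(-42) = -1098090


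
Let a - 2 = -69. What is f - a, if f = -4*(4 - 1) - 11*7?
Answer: -22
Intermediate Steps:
a = -67 (a = 2 - 69 = -67)
f = -89 (f = -4*3 - 77 = -12 - 77 = -89)
f - a = -89 - 1*(-67) = -89 + 67 = -22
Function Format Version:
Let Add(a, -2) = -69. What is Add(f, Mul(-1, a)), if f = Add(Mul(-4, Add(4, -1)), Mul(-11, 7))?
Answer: -22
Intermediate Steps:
a = -67 (a = Add(2, -69) = -67)
f = -89 (f = Add(Mul(-4, 3), -77) = Add(-12, -77) = -89)
Add(f, Mul(-1, a)) = Add(-89, Mul(-1, -67)) = Add(-89, 67) = -22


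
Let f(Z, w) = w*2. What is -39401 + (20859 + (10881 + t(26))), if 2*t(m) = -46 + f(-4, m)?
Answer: -7658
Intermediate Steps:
f(Z, w) = 2*w
t(m) = -23 + m (t(m) = (-46 + 2*m)/2 = -23 + m)
-39401 + (20859 + (10881 + t(26))) = -39401 + (20859 + (10881 + (-23 + 26))) = -39401 + (20859 + (10881 + 3)) = -39401 + (20859 + 10884) = -39401 + 31743 = -7658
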